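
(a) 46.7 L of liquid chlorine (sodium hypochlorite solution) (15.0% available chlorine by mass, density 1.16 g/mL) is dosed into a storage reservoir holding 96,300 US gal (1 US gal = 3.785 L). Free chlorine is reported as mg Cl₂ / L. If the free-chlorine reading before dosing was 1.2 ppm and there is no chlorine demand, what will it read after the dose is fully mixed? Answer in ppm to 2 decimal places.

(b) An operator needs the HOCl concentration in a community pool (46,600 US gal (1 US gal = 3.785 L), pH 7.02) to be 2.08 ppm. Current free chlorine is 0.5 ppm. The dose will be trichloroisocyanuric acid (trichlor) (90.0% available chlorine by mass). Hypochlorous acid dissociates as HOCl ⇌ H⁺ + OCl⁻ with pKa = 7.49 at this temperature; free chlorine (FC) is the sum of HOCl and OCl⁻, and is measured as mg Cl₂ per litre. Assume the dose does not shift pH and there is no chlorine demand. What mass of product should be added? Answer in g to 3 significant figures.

(a) 23.49 ppm; (b) 448 g

(a) Volume: 96,300 US gal × 3.785 L/gal = 364,496 L.
(a) Mass of solution: 46.7 L × 1000 mL/L × 1.16 g/mL = 54,170 g.
(a) Available chlorine delivered: 54,170 g × 0.15 = 8126 g as Cl₂.
(a) Concentration rise: 8126 g / 364,496 L = 22.29 mg/L = 22.29 ppm.
(a) Final FC: 1.2 + 22.29 = 23.49 ppm.

(b) Volume: 46,600 US gal × 3.785 L/gal = 176,381 L.
(b) [OCl⁻]/[HOCl] = 10^(pH − pKa) = 10^(7.02 − 7.49) = 0.3388; fraction as HOCl = 1/(1 + 0.3388) = 0.7469.
(b) Free chlorine required for 2.08 ppm HOCl: 2.08 / 0.7469 = 2.785 ppm.
(b) FC to add: 2.785 − 0.5 = 2.285 mg/L as Cl₂.
(b) Cl₂ equivalent: 2.285 mg/L × 176,381 L = 403 g.
(b) Product at 90.0% available Cl: 403 / 0.9 = 447.8 g.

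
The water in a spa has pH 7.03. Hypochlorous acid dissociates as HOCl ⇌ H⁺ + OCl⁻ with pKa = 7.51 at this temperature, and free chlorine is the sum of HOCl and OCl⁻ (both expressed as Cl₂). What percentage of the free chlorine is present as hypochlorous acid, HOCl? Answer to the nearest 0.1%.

75.1%

[OCl⁻]/[HOCl] = 10^(pH − pKa) = 10^(7.03 − 7.51) = 10^-0.48 = 0.3311.
Fraction as HOCl = 1 / (1 + 0.3311) = 0.7512.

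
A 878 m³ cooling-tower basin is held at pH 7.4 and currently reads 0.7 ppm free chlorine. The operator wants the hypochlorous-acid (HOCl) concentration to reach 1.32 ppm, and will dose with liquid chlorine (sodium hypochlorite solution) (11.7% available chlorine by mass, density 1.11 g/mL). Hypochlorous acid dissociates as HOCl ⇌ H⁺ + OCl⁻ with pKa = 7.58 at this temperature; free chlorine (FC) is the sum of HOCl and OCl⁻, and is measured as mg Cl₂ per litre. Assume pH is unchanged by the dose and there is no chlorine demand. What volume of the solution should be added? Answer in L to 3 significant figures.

Volume: 878 m³ = 878,000 L.
[OCl⁻]/[HOCl] = 10^(pH − pKa) = 10^(7.4 − 7.58) = 0.6607; fraction as HOCl = 1/(1 + 0.6607) = 0.6022.
Free chlorine required for 1.32 ppm HOCl: 1.32 / 0.6022 = 2.192 ppm.
FC to add: 2.192 − 0.7 = 1.492 mg/L as Cl₂.
Cl₂ equivalent: 1.492 mg/L × 878,000 L = 1310 g.
Product at 11.7% available Cl: 1310 / 0.117 = 11,200 g.
Volume: 11,200 g ÷ 1.11 g/mL = 10,090 mL.

10.1 L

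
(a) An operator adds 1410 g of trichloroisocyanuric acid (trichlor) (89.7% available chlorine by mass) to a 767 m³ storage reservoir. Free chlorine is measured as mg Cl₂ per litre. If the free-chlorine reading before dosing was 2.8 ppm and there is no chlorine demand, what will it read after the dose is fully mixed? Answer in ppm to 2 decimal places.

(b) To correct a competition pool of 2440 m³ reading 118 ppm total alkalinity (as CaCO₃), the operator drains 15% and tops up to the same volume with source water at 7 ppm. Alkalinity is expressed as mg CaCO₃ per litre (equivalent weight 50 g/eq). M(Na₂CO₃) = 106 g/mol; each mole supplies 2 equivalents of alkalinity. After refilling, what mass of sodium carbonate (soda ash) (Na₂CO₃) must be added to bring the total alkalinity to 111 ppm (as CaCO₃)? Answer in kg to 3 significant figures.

(a) Volume: 767 m³ = 767,000 L.
(a) Available chlorine delivered: 1410 g × 0.897 = 1265 g as Cl₂.
(a) Concentration rise: 1265 g / 767,000 L = 1.649 mg/L = 1.65 ppm.
(a) Final FC: 2.8 + 1.65 = 4.45 ppm.

(b) Volume: 2440 m³ = 2,440,000 L.
(b) After draining 15% and refilling: 118 × 0.85 + 7 × 0.15 = 101.35 ppm.
(b) Deficit to target: 111 − 101.35 = 9.65 mg/L.
(b) As CaCO₃: 9.65 mg/L × 2,440,000 L = 23,550 g; ÷ 50 g/eq ÷ 2 = 235.5 mol Na₂CO₃.
(b) Mass: 235.5 × 106 = 24,960 g.

(a) 4.45 ppm; (b) 25.0 kg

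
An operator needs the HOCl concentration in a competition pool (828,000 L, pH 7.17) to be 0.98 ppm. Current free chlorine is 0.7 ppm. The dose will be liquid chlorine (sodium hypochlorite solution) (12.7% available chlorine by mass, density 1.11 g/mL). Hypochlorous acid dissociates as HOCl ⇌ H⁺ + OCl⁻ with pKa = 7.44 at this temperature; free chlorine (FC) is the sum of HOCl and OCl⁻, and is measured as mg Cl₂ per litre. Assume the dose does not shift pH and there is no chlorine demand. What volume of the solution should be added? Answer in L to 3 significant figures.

[OCl⁻]/[HOCl] = 10^(pH − pKa) = 10^(7.17 − 7.44) = 0.537; fraction as HOCl = 1/(1 + 0.537) = 0.6506.
Free chlorine required for 0.98 ppm HOCl: 0.98 / 0.6506 = 1.506 ppm.
FC to add: 1.506 − 0.7 = 0.8063 mg/L as Cl₂.
Cl₂ equivalent: 0.8063 mg/L × 828,000 L = 667.6 g.
Product at 12.7% available Cl: 667.6 / 0.127 = 5257 g.
Volume: 5257 g ÷ 1.11 g/mL = 4736 mL.

4.74 L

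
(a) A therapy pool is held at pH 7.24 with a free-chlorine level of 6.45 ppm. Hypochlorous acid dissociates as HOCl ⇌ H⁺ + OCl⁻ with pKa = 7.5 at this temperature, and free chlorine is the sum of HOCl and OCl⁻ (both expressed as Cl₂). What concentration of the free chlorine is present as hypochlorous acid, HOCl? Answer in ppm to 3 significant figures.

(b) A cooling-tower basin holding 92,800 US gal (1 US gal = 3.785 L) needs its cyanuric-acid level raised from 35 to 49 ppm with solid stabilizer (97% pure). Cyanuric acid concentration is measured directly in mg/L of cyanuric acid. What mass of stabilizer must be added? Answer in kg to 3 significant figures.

(a) 4.16 ppm; (b) 5.07 kg

(a) [OCl⁻]/[HOCl] = 10^(pH − pKa) = 10^(7.24 − 7.5) = 10^-0.26 = 0.5495.
(a) Fraction as HOCl = 1 / (1 + 0.5495) = 0.6454.
(a) HOCl = 0.6454 × 6.45 ppm = 4.163 ppm.

(b) Volume: 92,800 US gal × 3.785 L/gal = 351,248 L.
(b) CYA to add: (49 − 35) = 14 mg/L × 351,248 L = 4917 g cyanuric acid.
(b) At 97% purity: 4917 / 0.97 = 5070 g product.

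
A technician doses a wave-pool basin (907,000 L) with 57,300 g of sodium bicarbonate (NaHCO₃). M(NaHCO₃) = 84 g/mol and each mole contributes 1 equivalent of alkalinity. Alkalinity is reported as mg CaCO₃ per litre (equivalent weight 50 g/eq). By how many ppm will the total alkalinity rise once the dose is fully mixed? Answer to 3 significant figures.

Moles of NaHCO₃: 57,300 g ÷ 84 g/mol = 682.1 mol → 682.1 eq of alkalinity.
As CaCO₃: 682.1 eq × 50 g/eq = 34,110 g.
Rise: 34,110 g / 907,000 L × 1000 = 37.6 mg/L.

37.6 ppm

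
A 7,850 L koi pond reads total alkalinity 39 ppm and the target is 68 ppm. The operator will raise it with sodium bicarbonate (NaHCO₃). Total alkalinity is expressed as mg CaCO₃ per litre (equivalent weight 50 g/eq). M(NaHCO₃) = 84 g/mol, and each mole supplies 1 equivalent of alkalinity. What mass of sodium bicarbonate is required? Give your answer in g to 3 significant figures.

382 g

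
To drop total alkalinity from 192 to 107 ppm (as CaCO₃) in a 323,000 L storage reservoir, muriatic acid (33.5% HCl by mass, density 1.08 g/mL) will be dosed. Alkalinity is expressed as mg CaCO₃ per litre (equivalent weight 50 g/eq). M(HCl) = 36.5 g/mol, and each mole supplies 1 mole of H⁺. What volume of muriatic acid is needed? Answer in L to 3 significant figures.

55.4 L

Alkalinity to neutralize: (192 − 107) = 85 mg/L as CaCO₃ × 323,000 L = 27,460 g as CaCO₃.
Equivalents of H⁺ required: 27,460 ÷ 50 g/eq = 549.1 eq = 549.1 mol HCl.
Mass of HCl: 549.1 × 36.5 = 20,040 g.
Mass of 33.5% solution: 20,040 / 0.335 = 59,830 g.
Volume: 59,830 g ÷ 1.08 g/mL = 55,400 mL.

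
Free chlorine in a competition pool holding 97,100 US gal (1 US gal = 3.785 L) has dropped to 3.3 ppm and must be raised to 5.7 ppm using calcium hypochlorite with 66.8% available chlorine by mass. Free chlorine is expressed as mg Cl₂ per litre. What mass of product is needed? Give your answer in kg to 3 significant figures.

1.32 kg

Volume: 97,100 US gal × 3.785 L/gal = 367,524 L.
Chlorine deficit: 5.7 − 3.3 = 2.4 ppm = 2.4 mg/L as Cl₂.
Cl₂ equivalent needed: 2.4 mg/L × 367,524 L = 882,100 mg = 882.1 g.
Product at 66.8% available chlorine: 882.1 / 0.668 = 1320 g.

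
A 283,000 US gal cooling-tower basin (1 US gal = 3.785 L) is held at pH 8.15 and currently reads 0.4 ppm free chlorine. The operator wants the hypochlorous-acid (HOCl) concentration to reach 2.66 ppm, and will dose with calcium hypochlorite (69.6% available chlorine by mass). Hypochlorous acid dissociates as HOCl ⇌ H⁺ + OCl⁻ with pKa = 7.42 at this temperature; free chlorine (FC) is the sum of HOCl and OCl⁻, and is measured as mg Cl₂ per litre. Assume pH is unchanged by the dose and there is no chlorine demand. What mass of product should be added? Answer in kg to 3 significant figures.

Volume: 283,000 US gal × 3.785 L/gal = 1,071,155 L.
[OCl⁻]/[HOCl] = 10^(pH − pKa) = 10^(8.15 − 7.42) = 5.37; fraction as HOCl = 1/(1 + 5.37) = 0.157.
Free chlorine required for 2.66 ppm HOCl: 2.66 / 0.157 = 16.95 ppm.
FC to add: 16.95 − 0.4 = 16.55 mg/L as Cl₂.
Cl₂ equivalent: 16.55 mg/L × 1,071,155 L = 17,720 g.
Product at 69.6% available Cl: 17,720 / 0.696 = 25,460 g.

25.5 kg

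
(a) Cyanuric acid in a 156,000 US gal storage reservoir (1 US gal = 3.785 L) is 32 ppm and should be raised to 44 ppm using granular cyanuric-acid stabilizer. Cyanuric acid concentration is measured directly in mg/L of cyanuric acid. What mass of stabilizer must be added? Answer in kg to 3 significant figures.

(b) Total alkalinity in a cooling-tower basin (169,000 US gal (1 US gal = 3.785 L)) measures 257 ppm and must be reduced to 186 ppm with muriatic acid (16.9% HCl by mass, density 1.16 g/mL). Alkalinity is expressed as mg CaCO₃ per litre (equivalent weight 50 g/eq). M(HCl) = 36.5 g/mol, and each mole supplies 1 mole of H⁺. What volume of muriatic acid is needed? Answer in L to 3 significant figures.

(a) Volume: 156,000 US gal × 3.785 L/gal = 590,460 L.
(a) CYA to add: (44 − 32) = 12 mg/L × 590,460 L = 7086 g cyanuric acid.

(b) Volume: 169,000 US gal × 3.785 L/gal = 639,665 L.
(b) Alkalinity to neutralize: (257 − 186) = 71 mg/L as CaCO₃ × 639,665 L = 45,420 g as CaCO₃.
(b) Equivalents of H⁺ required: 45,420 ÷ 50 g/eq = 908.3 eq = 908.3 mol HCl.
(b) Mass of HCl: 908.3 × 36.5 = 33,150 g.
(b) Mass of 16.9% solution: 33,150 / 0.169 = 196,200 g.
(b) Volume: 196,200 g ÷ 1.16 g/mL = 169,100 mL.

(a) 7.09 kg; (b) 169 L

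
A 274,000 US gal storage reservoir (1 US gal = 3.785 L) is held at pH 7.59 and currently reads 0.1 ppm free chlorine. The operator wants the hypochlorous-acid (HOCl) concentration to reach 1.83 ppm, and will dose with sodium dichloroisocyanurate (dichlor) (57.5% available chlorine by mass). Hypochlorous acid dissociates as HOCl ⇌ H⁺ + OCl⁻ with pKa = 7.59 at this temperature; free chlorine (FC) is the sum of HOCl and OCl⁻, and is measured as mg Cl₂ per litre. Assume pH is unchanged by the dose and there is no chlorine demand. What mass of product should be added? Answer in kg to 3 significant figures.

6.42 kg

Volume: 274,000 US gal × 3.785 L/gal = 1,037,090 L.
[OCl⁻]/[HOCl] = 10^(pH − pKa) = 10^(7.59 − 7.59) = 1; fraction as HOCl = 1/(1 + 1) = 0.5.
Free chlorine required for 1.83 ppm HOCl: 1.83 / 0.5 = 3.66 ppm.
FC to add: 3.66 − 0.1 = 3.56 mg/L as Cl₂.
Cl₂ equivalent: 3.56 mg/L × 1,037,090 L = 3692 g.
Product at 57.5% available Cl: 3692 / 0.575 = 6421 g.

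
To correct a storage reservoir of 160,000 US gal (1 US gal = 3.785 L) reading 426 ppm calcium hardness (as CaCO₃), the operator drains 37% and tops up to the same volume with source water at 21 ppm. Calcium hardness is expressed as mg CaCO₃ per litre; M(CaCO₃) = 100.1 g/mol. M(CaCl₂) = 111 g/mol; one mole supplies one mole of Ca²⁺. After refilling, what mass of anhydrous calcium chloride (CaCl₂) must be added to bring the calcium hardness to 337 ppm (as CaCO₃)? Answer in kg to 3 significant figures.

40.9 kg

Volume: 160,000 US gal × 3.785 L/gal = 605,600 L.
After draining 37% and refilling: 426 × 0.63 + 21 × 0.37 = 276.15 ppm.
Deficit to target: 337 − 276.15 = 60.85 mg/L.
As CaCO₃: 60.85 mg/L × 605,600 L = 36,850 g; ÷ 100.1 = 368.1 mol Ca²⁺.
Mass: 368.1 × 111 = 40,860 g.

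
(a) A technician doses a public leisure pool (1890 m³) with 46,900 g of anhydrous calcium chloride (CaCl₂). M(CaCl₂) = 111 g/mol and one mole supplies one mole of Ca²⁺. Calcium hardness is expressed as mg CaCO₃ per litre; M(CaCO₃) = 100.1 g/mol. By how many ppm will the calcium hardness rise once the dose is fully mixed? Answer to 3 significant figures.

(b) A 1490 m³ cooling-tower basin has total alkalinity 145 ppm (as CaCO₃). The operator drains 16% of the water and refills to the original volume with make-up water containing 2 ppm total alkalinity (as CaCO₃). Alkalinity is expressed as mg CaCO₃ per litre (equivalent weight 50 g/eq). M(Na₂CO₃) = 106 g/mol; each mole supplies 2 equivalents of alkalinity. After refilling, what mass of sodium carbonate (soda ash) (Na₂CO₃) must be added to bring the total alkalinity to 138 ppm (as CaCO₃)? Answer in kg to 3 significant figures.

(a) 22.4 ppm; (b) 25.1 kg

(a) Volume: 1890 m³ = 1,890,000 L.
(a) Moles of Ca²⁺: 46,900 g ÷ 111 g/mol = 422.5 mol.
(a) As CaCO₃: 422.5 mol × 100.1 g/mol = 42,290 g.
(a) Rise: 42,290 g / 1,890,000 L × 1000 = 22.38 mg/L.

(b) Volume: 1490 m³ = 1,490,000 L.
(b) After draining 16% and refilling: 145 × 0.84 + 2 × 0.16 = 122.12 ppm.
(b) Deficit to target: 138 − 122.12 = 15.88 mg/L.
(b) As CaCO₃: 15.88 mg/L × 1,490,000 L = 23,660 g; ÷ 50 g/eq ÷ 2 = 236.6 mol Na₂CO₃.
(b) Mass: 236.6 × 106 = 25,080 g.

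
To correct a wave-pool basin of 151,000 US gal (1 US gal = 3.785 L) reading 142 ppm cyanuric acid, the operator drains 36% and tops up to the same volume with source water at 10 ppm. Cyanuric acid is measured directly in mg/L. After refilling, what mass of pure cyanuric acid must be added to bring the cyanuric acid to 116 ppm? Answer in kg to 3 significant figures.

Volume: 151,000 US gal × 3.785 L/gal = 571,535 L.
After draining 36% and refilling: 142 × 0.64 + 10 × 0.36 = 94.48 ppm.
Deficit to target: 116 − 94.48 = 21.52 mg/L.
Mass: 21.52 mg/L × 571,535 L = 12,300 g cyanuric acid.

12.3 kg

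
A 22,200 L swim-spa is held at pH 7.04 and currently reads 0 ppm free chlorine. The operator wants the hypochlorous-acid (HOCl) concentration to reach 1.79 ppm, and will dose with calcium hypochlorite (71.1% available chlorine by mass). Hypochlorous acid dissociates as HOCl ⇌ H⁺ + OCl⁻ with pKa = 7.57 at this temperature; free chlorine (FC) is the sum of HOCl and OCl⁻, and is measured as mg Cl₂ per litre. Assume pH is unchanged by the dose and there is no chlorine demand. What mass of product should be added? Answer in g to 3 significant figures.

72.4 g

[OCl⁻]/[HOCl] = 10^(pH − pKa) = 10^(7.04 − 7.57) = 0.2951; fraction as HOCl = 1/(1 + 0.2951) = 0.7721.
Free chlorine required for 1.79 ppm HOCl: 1.79 / 0.7721 = 2.318 ppm.
FC to add: 2.318 − 0 = 2.318 mg/L as Cl₂.
Cl₂ equivalent: 2.318 mg/L × 22,200 L = 51.47 g.
Product at 71.1% available Cl: 51.47 / 0.711 = 72.38 g.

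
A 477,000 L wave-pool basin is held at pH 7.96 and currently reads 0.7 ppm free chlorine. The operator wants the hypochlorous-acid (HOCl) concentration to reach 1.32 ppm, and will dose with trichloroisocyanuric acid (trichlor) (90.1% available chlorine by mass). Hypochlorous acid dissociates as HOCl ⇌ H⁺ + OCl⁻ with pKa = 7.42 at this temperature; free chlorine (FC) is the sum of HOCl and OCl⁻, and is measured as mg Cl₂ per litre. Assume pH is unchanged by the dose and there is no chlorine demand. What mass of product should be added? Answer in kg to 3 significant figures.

[OCl⁻]/[HOCl] = 10^(pH − pKa) = 10^(7.96 − 7.42) = 3.467; fraction as HOCl = 1/(1 + 3.467) = 0.2238.
Free chlorine required for 1.32 ppm HOCl: 1.32 / 0.2238 = 5.897 ppm.
FC to add: 5.897 − 0.7 = 5.197 mg/L as Cl₂.
Cl₂ equivalent: 5.197 mg/L × 477,000 L = 2479 g.
Product at 90.1% available Cl: 2479 / 0.901 = 2751 g.

2.75 kg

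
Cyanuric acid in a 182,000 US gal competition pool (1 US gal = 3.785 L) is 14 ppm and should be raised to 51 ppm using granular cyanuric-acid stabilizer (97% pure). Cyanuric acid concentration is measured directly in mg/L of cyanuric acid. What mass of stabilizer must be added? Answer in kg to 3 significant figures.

Volume: 182,000 US gal × 3.785 L/gal = 688,870 L.
CYA to add: (51 − 14) = 37 mg/L × 688,870 L = 25,490 g cyanuric acid.
At 97% purity: 25,490 / 0.97 = 26,280 g product.

26.3 kg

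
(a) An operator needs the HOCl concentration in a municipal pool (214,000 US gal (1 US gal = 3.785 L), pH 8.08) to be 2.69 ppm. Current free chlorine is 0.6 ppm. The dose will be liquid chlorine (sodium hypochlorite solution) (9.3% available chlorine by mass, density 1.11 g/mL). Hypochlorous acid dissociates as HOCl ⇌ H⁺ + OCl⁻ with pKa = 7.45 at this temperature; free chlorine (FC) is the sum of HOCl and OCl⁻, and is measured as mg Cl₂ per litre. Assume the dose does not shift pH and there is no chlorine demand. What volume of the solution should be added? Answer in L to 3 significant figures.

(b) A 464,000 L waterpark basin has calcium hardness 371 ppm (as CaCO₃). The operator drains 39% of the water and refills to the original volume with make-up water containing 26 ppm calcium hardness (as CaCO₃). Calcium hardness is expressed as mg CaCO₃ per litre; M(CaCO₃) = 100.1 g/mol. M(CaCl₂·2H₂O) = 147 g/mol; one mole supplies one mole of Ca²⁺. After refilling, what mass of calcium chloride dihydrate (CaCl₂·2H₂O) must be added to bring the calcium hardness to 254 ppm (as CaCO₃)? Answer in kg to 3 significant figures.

(a) 106 L; (b) 12.0 kg

(a) Volume: 214,000 US gal × 3.785 L/gal = 809,990 L.
(a) [OCl⁻]/[HOCl] = 10^(pH − pKa) = 10^(8.08 − 7.45) = 4.266; fraction as HOCl = 1/(1 + 4.266) = 0.1899.
(a) Free chlorine required for 2.69 ppm HOCl: 2.69 / 0.1899 = 14.16 ppm.
(a) FC to add: 14.16 − 0.6 = 13.56 mg/L as Cl₂.
(a) Cl₂ equivalent: 13.56 mg/L × 809,990 L = 10,990 g.
(a) Product at 9.3% available Cl: 10,990 / 0.093 = 118,100 g.
(a) Volume: 118,100 g ÷ 1.11 g/mL = 106,400 mL.

(b) After draining 39% and refilling: 371 × 0.61 + 26 × 0.39 = 236.45 ppm.
(b) Deficit to target: 254 − 236.45 = 17.55 mg/L.
(b) As CaCO₃: 17.55 mg/L × 464,000 L = 8143 g; ÷ 100.1 = 81.35 mol Ca²⁺.
(b) Mass: 81.35 × 147 = 11,960 g.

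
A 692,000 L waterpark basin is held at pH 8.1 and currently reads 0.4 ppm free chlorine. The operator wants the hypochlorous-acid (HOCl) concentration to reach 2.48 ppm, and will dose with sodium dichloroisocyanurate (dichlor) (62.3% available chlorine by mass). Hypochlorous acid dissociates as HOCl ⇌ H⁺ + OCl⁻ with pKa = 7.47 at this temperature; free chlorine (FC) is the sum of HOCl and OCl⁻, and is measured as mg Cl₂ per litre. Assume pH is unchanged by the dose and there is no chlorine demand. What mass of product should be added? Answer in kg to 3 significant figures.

[OCl⁻]/[HOCl] = 10^(pH − pKa) = 10^(8.1 − 7.47) = 4.266; fraction as HOCl = 1/(1 + 4.266) = 0.1899.
Free chlorine required for 2.48 ppm HOCl: 2.48 / 0.1899 = 13.06 ppm.
FC to add: 13.06 − 0.4 = 12.66 mg/L as Cl₂.
Cl₂ equivalent: 12.66 mg/L × 692,000 L = 8760 g.
Product at 62.3% available Cl: 8760 / 0.623 = 14,060 g.

14.1 kg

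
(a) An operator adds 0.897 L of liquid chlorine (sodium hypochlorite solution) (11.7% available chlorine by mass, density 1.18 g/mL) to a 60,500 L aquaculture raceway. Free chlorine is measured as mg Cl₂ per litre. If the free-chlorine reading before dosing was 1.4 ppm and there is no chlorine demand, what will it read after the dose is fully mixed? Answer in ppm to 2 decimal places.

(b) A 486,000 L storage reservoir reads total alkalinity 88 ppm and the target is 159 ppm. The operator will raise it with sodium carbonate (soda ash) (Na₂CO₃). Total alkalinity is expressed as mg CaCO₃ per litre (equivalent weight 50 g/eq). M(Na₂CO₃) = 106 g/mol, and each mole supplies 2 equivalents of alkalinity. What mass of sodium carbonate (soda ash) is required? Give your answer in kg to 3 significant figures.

(a) Mass of solution: 0.897 L × 1000 mL/L × 1.18 g/mL = 1058 g.
(a) Available chlorine delivered: 1058 g × 0.117 = 123.8 g as Cl₂.
(a) Concentration rise: 123.8 g / 60,500 L = 2.047 mg/L = 2.05 ppm.
(a) Final FC: 1.4 + 2.05 = 3.45 ppm.

(b) Alkalinity to add: (159 − 88) = 71 mg/L as CaCO₃ × 486,000 L = 34,510 g as CaCO₃.
(b) Equivalents: 34,510 g ÷ 50 g/eq = 690.1 eq.
(b) Each mole of Na₂CO₃ supplies 2 eq, so 690.1 / 2 = 345.1 mol.
(b) Mass: 345.1 mol × 106 g/mol = 36,580 g.

(a) 3.45 ppm; (b) 36.6 kg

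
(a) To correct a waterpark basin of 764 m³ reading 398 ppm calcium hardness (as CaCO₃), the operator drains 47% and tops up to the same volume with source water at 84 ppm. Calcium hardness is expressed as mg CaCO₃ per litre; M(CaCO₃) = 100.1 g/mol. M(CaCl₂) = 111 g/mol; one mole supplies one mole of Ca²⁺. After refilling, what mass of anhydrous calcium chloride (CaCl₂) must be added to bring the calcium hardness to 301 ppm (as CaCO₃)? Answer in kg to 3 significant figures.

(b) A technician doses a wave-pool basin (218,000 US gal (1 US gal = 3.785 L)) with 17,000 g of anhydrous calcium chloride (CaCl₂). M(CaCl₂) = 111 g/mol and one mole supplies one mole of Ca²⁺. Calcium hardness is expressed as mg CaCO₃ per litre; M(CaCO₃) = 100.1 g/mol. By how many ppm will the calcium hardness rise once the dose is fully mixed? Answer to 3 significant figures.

(a) 42.9 kg; (b) 18.6 ppm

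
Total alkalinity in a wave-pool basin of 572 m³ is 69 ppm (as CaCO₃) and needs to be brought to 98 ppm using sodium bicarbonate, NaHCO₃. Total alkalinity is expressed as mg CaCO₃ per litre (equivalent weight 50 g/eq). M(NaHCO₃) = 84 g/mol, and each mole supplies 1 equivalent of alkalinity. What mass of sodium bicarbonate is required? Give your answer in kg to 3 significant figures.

27.9 kg

Volume: 572 m³ = 572,000 L.
Alkalinity to add: (98 − 69) = 29 mg/L as CaCO₃ × 572,000 L = 16,590 g as CaCO₃.
Equivalents: 16,590 g ÷ 50 g/eq = 331.8 eq.
NaHCO₃ supplies 1 eq per mole → 331.8 mol.
Mass: 331.8 mol × 84 g/mol = 27,870 g.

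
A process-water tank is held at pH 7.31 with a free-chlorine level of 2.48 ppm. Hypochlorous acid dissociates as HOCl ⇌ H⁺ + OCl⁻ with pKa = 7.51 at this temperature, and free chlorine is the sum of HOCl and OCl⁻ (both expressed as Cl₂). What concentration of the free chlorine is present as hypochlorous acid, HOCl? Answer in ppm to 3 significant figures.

[OCl⁻]/[HOCl] = 10^(pH − pKa) = 10^(7.31 − 7.51) = 10^-0.20 = 0.631.
Fraction as HOCl = 1 / (1 + 0.631) = 0.6131.
HOCl = 0.6131 × 2.48 ppm = 1.521 ppm.

1.52 ppm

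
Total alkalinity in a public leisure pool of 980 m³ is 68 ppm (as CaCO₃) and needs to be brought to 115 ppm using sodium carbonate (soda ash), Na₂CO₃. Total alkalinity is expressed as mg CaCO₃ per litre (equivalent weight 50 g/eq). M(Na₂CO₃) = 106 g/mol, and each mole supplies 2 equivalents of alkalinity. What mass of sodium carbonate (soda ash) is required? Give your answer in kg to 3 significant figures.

48.8 kg

Volume: 980 m³ = 980,000 L.
Alkalinity to add: (115 − 68) = 47 mg/L as CaCO₃ × 980,000 L = 46,060 g as CaCO₃.
Equivalents: 46,060 g ÷ 50 g/eq = 921.2 eq.
Each mole of Na₂CO₃ supplies 2 eq, so 921.2 / 2 = 460.6 mol.
Mass: 460.6 mol × 106 g/mol = 48,820 g.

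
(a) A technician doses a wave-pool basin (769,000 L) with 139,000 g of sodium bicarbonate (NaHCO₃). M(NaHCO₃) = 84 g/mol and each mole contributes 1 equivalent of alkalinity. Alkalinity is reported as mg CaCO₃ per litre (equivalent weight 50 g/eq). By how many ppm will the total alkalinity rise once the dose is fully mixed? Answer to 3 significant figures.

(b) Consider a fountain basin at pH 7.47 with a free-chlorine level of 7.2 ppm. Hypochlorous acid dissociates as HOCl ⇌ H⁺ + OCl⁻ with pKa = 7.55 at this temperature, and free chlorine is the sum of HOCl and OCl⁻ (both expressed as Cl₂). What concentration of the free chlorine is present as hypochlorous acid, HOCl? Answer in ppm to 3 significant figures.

(a) Moles of NaHCO₃: 139,000 g ÷ 84 g/mol = 1655 mol → 1655 eq of alkalinity.
(a) As CaCO₃: 1655 eq × 50 g/eq = 82,740 g.
(a) Rise: 82,740 g / 769,000 L × 1000 = 107.6 mg/L.

(b) [OCl⁻]/[HOCl] = 10^(pH − pKa) = 10^(7.47 − 7.55) = 10^-0.08 = 0.8318.
(b) Fraction as HOCl = 1 / (1 + 0.8318) = 0.5459.
(b) HOCl = 0.5459 × 7.2 ppm = 3.931 ppm.

(a) 108 ppm; (b) 3.93 ppm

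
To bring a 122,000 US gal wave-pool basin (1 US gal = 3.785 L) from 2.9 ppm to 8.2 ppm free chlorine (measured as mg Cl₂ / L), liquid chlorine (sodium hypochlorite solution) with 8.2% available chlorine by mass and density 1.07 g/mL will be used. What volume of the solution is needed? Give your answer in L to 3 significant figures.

Volume: 122,000 US gal × 3.785 L/gal = 461,770 L.
Chlorine deficit: 8.2 − 2.9 = 5.3 ppm = 5.3 mg/L as Cl₂.
Cl₂ equivalent needed: 5.3 mg/L × 461,770 L = 2,447,000 mg = 2447 g.
Product at 8.2% available chlorine: 2447 / 0.082 = 29,850 g.
Volume at density 1.07 g/mL: 29,850 g ÷ 1.07 g/mL = 27,890 mL.

27.9 L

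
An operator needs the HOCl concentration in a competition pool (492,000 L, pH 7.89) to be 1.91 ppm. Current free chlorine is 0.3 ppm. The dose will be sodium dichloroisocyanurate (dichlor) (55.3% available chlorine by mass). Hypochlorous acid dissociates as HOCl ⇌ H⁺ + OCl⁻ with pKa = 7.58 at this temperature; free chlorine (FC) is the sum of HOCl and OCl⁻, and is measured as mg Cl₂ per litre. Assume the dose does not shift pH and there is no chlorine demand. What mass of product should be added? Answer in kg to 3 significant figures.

4.90 kg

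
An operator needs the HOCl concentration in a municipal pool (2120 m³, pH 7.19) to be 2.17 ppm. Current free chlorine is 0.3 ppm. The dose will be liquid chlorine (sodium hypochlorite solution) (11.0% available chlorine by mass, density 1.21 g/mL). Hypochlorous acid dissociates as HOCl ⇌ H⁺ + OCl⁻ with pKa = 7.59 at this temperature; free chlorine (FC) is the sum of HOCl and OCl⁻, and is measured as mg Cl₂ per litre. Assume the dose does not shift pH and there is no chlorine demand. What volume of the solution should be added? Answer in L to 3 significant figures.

43.5 L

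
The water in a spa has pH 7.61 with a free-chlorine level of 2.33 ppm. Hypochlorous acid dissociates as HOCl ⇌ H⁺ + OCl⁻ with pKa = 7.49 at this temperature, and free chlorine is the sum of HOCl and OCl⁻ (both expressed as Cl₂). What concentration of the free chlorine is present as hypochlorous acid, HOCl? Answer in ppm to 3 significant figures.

1.01 ppm

[OCl⁻]/[HOCl] = 10^(pH − pKa) = 10^(7.61 − 7.49) = 10^0.12 = 1.318.
Fraction as HOCl = 1 / (1 + 1.318) = 0.4314.
HOCl = 0.4314 × 2.33 ppm = 1.005 ppm.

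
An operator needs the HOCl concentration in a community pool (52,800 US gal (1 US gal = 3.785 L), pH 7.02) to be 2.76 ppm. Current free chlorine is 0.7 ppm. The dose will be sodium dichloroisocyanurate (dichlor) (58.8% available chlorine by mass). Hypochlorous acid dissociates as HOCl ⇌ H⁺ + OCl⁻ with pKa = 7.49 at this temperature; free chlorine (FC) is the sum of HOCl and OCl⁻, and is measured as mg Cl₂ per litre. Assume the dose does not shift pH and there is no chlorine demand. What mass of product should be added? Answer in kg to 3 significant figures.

Volume: 52,800 US gal × 3.785 L/gal = 199,848 L.
[OCl⁻]/[HOCl] = 10^(pH − pKa) = 10^(7.02 − 7.49) = 0.3388; fraction as HOCl = 1/(1 + 0.3388) = 0.7469.
Free chlorine required for 2.76 ppm HOCl: 2.76 / 0.7469 = 3.695 ppm.
FC to add: 3.695 − 0.7 = 2.995 mg/L as Cl₂.
Cl₂ equivalent: 2.995 mg/L × 199,848 L = 598.6 g.
Product at 58.8% available Cl: 598.6 / 0.588 = 1018 g.

1.02 kg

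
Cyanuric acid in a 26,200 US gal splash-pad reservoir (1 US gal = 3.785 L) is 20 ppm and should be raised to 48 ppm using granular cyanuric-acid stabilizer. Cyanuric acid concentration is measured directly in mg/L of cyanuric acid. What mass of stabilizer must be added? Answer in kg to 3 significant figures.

Volume: 26,200 US gal × 3.785 L/gal = 99,167 L.
CYA to add: (48 − 20) = 28 mg/L × 99,167 L = 2777 g cyanuric acid.

2.78 kg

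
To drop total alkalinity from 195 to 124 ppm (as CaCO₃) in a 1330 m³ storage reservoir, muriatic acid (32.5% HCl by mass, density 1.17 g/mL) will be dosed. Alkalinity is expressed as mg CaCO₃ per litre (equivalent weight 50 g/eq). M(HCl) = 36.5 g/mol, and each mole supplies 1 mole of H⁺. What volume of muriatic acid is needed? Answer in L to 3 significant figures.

181 L

Volume: 1330 m³ = 1,330,000 L.
Alkalinity to neutralize: (195 − 124) = 71 mg/L as CaCO₃ × 1,330,000 L = 94,430 g as CaCO₃.
Equivalents of H⁺ required: 94,430 ÷ 50 g/eq = 1889 eq = 1889 mol HCl.
Mass of HCl: 1889 × 36.5 = 68,930 g.
Mass of 32.5% solution: 68,930 / 0.325 = 212,100 g.
Volume: 212,100 g ÷ 1.17 g/mL = 181,300 mL.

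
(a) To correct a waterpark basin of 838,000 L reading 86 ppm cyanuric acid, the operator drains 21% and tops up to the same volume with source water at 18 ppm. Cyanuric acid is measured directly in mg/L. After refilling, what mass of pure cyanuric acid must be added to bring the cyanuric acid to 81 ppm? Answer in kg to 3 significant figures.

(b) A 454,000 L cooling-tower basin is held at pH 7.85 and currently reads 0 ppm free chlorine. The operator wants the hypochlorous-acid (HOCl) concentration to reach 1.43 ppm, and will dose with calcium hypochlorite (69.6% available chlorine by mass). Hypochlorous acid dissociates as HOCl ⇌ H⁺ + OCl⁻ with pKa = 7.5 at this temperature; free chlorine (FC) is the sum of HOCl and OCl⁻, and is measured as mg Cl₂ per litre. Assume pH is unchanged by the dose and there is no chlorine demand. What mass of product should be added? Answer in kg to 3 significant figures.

(a) After draining 21% and refilling: 86 × 0.79 + 18 × 0.21 = 71.72 ppm.
(a) Deficit to target: 81 − 71.72 = 9.28 mg/L.
(a) Mass: 9.28 mg/L × 838,000 L = 7777 g cyanuric acid.

(b) [OCl⁻]/[HOCl] = 10^(pH − pKa) = 10^(7.85 − 7.5) = 2.239; fraction as HOCl = 1/(1 + 2.239) = 0.3088.
(b) Free chlorine required for 1.43 ppm HOCl: 1.43 / 0.3088 = 4.631 ppm.
(b) FC to add: 4.631 − 0 = 4.631 mg/L as Cl₂.
(b) Cl₂ equivalent: 4.631 mg/L × 454,000 L = 2103 g.
(b) Product at 69.6% available Cl: 2103 / 0.696 = 3021 g.

(a) 7.78 kg; (b) 3.02 kg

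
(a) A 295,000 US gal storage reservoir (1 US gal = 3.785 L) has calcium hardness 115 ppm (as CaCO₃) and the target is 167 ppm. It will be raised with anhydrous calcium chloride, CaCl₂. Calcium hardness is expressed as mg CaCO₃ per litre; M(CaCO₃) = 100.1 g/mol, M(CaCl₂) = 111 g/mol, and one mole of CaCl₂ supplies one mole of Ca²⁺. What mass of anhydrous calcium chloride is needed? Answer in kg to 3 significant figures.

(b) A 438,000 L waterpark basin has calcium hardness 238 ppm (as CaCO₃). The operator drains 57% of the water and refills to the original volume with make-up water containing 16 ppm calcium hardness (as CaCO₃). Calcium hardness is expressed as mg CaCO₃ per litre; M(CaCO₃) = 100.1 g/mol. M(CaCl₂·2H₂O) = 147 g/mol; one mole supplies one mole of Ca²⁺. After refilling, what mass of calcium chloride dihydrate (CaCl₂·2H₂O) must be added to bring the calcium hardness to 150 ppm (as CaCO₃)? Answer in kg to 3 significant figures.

(a) Volume: 295,000 US gal × 3.785 L/gal = 1,116,575 L.
(a) Hardness to add: (167 − 115) = 52 mg/L as CaCO₃ × 1,116,575 L = 58,060 g as CaCO₃.
(a) Moles of Ca²⁺ (1 mol Ca²⁺ ≡ 1 mol CaCO₃): 58,060 / 100.1 g/mol = 580 mol.
(a) Mass of CaCl₂: 580 × 111 = 64,380 g.

(b) After draining 57% and refilling: 238 × 0.43 + 16 × 0.57 = 111.46 ppm.
(b) Deficit to target: 150 − 111.46 = 38.54 mg/L.
(b) As CaCO₃: 38.54 mg/L × 438,000 L = 16,880 g; ÷ 100.1 = 168.6 mol Ca²⁺.
(b) Mass: 168.6 × 147 = 24,790 g.

(a) 64.4 kg; (b) 24.8 kg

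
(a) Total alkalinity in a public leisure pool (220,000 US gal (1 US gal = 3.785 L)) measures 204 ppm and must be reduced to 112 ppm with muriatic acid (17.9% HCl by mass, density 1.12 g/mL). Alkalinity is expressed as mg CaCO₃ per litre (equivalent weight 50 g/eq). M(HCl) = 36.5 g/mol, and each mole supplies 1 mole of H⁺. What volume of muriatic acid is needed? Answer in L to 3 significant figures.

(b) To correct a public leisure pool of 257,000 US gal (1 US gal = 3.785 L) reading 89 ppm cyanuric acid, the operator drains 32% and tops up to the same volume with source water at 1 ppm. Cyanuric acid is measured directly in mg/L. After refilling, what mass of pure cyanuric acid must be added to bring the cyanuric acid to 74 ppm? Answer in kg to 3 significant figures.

(a) Volume: 220,000 US gal × 3.785 L/gal = 832,700 L.
(a) Alkalinity to neutralize: (204 − 112) = 92 mg/L as CaCO₃ × 832,700 L = 76,610 g as CaCO₃.
(a) Equivalents of H⁺ required: 76,610 ÷ 50 g/eq = 1532 eq = 1532 mol HCl.
(a) Mass of HCl: 1532 × 36.5 = 55,920 g.
(a) Mass of 17.9% solution: 55,920 / 0.179 = 312,400 g.
(a) Volume: 312,400 g ÷ 1.12 g/mL = 279,000 mL.

(b) Volume: 257,000 US gal × 3.785 L/gal = 972,745 L.
(b) After draining 32% and refilling: 89 × 0.68 + 1 × 0.32 = 60.84 ppm.
(b) Deficit to target: 74 − 60.84 = 13.16 mg/L.
(b) Mass: 13.16 mg/L × 972,745 L = 12,800 g cyanuric acid.

(a) 279 L; (b) 12.8 kg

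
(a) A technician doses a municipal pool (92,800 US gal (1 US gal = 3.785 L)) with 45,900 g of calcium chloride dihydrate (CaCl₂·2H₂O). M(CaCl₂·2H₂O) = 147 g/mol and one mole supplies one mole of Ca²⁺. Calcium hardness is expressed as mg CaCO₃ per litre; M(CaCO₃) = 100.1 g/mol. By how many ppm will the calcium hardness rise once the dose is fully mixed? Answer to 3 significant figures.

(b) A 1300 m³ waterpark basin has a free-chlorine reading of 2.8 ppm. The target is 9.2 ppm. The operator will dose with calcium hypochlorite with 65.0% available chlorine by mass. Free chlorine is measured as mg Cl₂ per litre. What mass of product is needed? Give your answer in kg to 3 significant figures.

(a) Volume: 92,800 US gal × 3.785 L/gal = 351,248 L.
(a) Moles of Ca²⁺: 45,900 g ÷ 147 g/mol = 312.2 mol.
(a) As CaCO₃: 312.2 mol × 100.1 g/mol = 31,260 g.
(a) Rise: 31,260 g / 351,248 L × 1000 = 88.98 mg/L.

(b) Volume: 1300 m³ = 1,300,000 L.
(b) Chlorine deficit: 9.2 − 2.8 = 6.4 ppm = 6.4 mg/L as Cl₂.
(b) Cl₂ equivalent needed: 6.4 mg/L × 1,300,000 L = 8,320,000 mg = 8320 g.
(b) Product at 65.0% available chlorine: 8320 / 0.65 = 12,800 g.

(a) 89.0 ppm; (b) 12.8 kg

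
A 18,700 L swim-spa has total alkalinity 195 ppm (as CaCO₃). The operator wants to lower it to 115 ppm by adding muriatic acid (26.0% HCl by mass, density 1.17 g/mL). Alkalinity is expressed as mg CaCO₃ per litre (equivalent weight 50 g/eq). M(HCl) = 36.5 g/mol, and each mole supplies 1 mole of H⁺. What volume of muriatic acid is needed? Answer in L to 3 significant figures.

Alkalinity to neutralize: (195 − 115) = 80 mg/L as CaCO₃ × 18,700 L = 1496 g as CaCO₃.
Equivalents of H⁺ required: 1496 ÷ 50 g/eq = 29.92 eq = 29.92 mol HCl.
Mass of HCl: 29.92 × 36.5 = 1092 g.
Mass of 26.0% solution: 1092 / 0.26 = 4200 g.
Volume: 4200 g ÷ 1.17 g/mL = 3590 mL.

3.59 L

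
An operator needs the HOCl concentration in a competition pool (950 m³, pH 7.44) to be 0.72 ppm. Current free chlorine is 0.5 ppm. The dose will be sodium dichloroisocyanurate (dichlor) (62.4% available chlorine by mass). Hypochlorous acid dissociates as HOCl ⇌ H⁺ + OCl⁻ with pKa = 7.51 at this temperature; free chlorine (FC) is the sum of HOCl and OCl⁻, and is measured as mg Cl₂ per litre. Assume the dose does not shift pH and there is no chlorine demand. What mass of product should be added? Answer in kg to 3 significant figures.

1.27 kg

Volume: 950 m³ = 950,000 L.
[OCl⁻]/[HOCl] = 10^(pH − pKa) = 10^(7.44 − 7.51) = 0.8511; fraction as HOCl = 1/(1 + 0.8511) = 0.5402.
Free chlorine required for 0.72 ppm HOCl: 0.72 / 0.5402 = 1.333 ppm.
FC to add: 1.333 − 0.5 = 0.8328 mg/L as Cl₂.
Cl₂ equivalent: 0.8328 mg/L × 950,000 L = 791.2 g.
Product at 62.4% available Cl: 791.2 / 0.624 = 1268 g.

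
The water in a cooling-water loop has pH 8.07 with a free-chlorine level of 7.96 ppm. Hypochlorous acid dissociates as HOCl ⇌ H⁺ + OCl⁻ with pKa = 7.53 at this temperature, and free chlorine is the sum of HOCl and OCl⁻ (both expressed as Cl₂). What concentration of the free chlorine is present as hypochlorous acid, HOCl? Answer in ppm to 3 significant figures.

[OCl⁻]/[HOCl] = 10^(pH − pKa) = 10^(8.07 − 7.53) = 10^0.54 = 3.467.
Fraction as HOCl = 1 / (1 + 3.467) = 0.2238.
HOCl = 0.2238 × 7.96 ppm = 1.782 ppm.

1.78 ppm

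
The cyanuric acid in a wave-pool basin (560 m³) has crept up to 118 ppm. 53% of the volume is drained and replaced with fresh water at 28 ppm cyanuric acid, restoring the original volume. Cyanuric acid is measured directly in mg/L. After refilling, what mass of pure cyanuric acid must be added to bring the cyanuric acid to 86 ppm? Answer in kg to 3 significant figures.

8.79 kg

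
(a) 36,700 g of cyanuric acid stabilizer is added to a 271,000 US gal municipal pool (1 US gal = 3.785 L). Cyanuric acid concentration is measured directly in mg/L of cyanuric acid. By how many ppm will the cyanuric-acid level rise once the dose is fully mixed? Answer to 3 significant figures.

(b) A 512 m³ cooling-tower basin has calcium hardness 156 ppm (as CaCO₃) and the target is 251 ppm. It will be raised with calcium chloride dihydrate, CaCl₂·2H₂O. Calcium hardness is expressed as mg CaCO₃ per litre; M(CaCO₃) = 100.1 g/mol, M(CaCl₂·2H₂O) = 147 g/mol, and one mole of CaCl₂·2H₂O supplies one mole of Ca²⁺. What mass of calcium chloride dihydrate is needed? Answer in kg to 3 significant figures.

(a) Volume: 271,000 US gal × 3.785 L/gal = 1,025,735 L.
(a) Rise: 36,700 g / 1,025,735 L × 1000 = 35.78 mg/L.

(b) Volume: 512 m³ = 512,000 L.
(b) Hardness to add: (251 − 156) = 95 mg/L as CaCO₃ × 512,000 L = 48,640 g as CaCO₃.
(b) Moles of Ca²⁺ (1 mol Ca²⁺ ≡ 1 mol CaCO₃): 48,640 / 100.1 g/mol = 485.9 mol.
(b) Mass of CaCl₂·2H₂O: 485.9 × 147 = 71,430 g.

(a) 35.8 ppm; (b) 71.4 kg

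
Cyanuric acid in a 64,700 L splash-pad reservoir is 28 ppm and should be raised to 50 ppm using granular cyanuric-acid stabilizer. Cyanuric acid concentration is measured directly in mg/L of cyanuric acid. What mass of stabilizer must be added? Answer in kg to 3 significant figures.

1.42 kg

CYA to add: (50 − 28) = 22 mg/L × 64,700 L = 1423 g cyanuric acid.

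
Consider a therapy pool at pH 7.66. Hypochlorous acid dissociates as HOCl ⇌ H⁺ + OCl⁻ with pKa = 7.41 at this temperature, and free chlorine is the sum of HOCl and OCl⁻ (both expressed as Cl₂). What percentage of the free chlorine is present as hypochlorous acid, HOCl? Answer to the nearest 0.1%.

36.0%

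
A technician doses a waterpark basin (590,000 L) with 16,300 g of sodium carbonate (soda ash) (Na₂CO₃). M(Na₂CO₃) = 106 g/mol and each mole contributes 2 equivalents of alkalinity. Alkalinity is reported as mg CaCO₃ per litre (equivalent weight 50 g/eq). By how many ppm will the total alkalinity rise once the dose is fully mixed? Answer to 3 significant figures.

26.1 ppm

Moles of Na₂CO₃: 16,300 g ÷ 106 g/mol = 153.8 mol → 307.5 eq of alkalinity.
As CaCO₃: 307.5 eq × 50 g/eq = 15,380 g.
Rise: 15,380 g / 590,000 L × 1000 = 26.06 mg/L.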